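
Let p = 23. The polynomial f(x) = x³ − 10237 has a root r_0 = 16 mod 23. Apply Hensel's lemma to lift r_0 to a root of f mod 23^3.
r_2 = 7928 (mod 12167)

Hensel: r_{i+1} = r_i − f(r_i)/f′(r_i) mod 23^{i+2}, where f′(x) = 3x². Iterate:
  r_0 = 16 (mod 23)
  r_1 = 522 (mod 529)
  r_2 = 7928 (mod 12167)
Final: r = 7928 with f(r) ≡ 0 mod 23^3.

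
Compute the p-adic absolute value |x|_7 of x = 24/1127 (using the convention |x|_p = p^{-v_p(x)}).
|24/1127|_7 = 49

Step 1 — compute v_7(x) by factoring powers of 7 out of the numerator and denominator: v_7(24/1127) = -2. Step 2 — apply |x|_p = p^{-v_p(x)} = 7^{2} = 49.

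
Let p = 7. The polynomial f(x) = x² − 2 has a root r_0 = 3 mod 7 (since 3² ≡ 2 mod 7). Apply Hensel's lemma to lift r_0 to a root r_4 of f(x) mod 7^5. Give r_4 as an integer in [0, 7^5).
r_4 = 4567 (mod 16807)

Hensel's recurrence: r_{i+1} = r_i − f(r_i)·(f′(r_i))^{-1} mod 7^{i+2}, with f′(x) = 2x. Iterate:
  r_0 = 3 (mod 7)
  r_1 = 10 (mod 49)
  r_2 = 108 (mod 343)
  r_3 = 2166 (mod 2401)
  r_4 = 4567 (mod 16807)
Final: r_4 = 4567, and one checks f(r_4) ≡ 0 mod 7^5.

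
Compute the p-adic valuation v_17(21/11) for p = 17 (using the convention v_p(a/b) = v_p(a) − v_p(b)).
v_17(21/11) = 0

Factor powers of 17 from the numerator and denominator of the reduced fraction: 21 = 17^0 · 21 and 11 = 17^0 · 11. Apply v_p(a/b) = v_p(a) − v_p(b): v_17(21/11) = 0 − 0 = 0.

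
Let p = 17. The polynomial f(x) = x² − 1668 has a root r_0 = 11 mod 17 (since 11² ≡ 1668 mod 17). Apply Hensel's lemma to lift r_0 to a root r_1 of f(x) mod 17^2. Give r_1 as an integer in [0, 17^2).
r_1 = 147 (mod 289)

Hensel's recurrence: r_{i+1} = r_i − f(r_i)·(f′(r_i))^{-1} mod 17^{i+2}, with f′(x) = 2x. Iterate:
  r_0 = 11 (mod 17)
  r_1 = 147 (mod 289)
Final: r_1 = 147, and one checks f(r_1) ≡ 0 mod 17^2.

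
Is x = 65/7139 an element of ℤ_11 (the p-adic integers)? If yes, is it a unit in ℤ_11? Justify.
x ∉ ℤ_11 (v_11(x) = -2 < 0)

ℤ_11 = {x ∈ ℚ_11 : v_11(x) ≥ 0} and ℤ_11^× = {x ∈ ℤ_11 : v_11(x) = 0}. Here v_11(65/7139) = v_11(num) − v_11(den) = -2; compare against these criteria.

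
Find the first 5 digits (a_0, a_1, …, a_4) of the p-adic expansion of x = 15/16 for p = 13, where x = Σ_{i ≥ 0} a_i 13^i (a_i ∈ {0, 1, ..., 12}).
(a_0, …, a_4) = (5, 7, 10, 0, 4)

v_13(15/16) = 0 (numerator and denominator both coprime to 13), so x ∈ ℤ_13^×. Compute digits iteratively via a_i = x_i mod 13, x_{i+1} = (x_i − a_i)/13, with x_0 = x:
  x_0 = 15/16;  a_0 = 5;  x_1 = (x_0 − 5)/13 = -5/16
  x_1 = -5/16;  a_1 = 7;  x_2 = (x_1 − 7)/13 = -9/16
  x_2 = -9/16;  a_2 = 10;  x_3 = (x_2 − 10)/13 = -13/16
  x_3 = -13/16;  a_3 = 0;  x_4 = (x_3 − 0)/13 = -1/16
  x_4 = -1/16;  a_4 = 4;  x_5 = (x_4 − 4)/13 = -5/16
Digits: (5, 7, 10, 0, 4).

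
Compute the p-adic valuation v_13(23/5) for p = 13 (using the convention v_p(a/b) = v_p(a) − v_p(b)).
v_13(23/5) = 0

Factor powers of 13 from the numerator and denominator of the reduced fraction: 23 = 13^0 · 23 and 5 = 13^0 · 5. Apply v_p(a/b) = v_p(a) − v_p(b): v_13(23/5) = 0 − 0 = 0.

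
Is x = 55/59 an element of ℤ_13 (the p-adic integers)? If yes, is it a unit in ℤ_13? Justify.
x ∈ ℤ_13^× (unit); v_13(x) = 0

ℤ_13 = {x ∈ ℚ_13 : v_13(x) ≥ 0} and ℤ_13^× = {x ∈ ℤ_13 : v_13(x) = 0}. Here v_13(55/59) = v_13(num) − v_13(den) = 0; compare against these criteria.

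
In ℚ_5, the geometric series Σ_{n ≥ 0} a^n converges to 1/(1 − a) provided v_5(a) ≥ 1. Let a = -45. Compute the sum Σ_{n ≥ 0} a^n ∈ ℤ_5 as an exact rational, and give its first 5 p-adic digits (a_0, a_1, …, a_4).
Σ a^n = 1/(1 − a) = 1/46;  first 5 digits = (1, 1, 4, 1, 3)

v_5(a) = 1 ≥ 1, so the series converges in ℤ_5 to 1/(1 − a) = 1/(1 − (-45)) = 1/46. Expand this rational in ℤ_5: compute digits iteratively via d_i = x_i mod 5, x_{i+1} = (x_i − d_i)/5. The first 5 digits are (1, 1, 4, 1, 3).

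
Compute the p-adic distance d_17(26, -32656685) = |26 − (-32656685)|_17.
d_17(26, -32656685) = 1/1419857

Step 1 — x − y = 26 − (-32656685) = 32656711. Step 2 — v_17(32656711) = 5 (factor: 32656711 = (17^5 · 23); the sign does not affect v_p). Step 3 — |x − y|_17 = 17^{-5} = 1/1419857.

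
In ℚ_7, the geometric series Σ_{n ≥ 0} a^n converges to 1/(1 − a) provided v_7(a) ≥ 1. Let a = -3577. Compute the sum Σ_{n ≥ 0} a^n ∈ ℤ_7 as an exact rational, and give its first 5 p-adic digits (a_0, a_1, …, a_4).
Σ a^n = 1/(1 − a) = 1/3578;  first 5 digits = (1, 0, 4, 3, 0)

v_7(a) = 2 ≥ 1, so the series converges in ℤ_7 to 1/(1 − a) = 1/(1 − (-3577)) = 1/3578. Expand this rational in ℤ_7: compute digits iteratively via d_i = x_i mod 7, x_{i+1} = (x_i − d_i)/7. The first 5 digits are (1, 0, 4, 3, 0).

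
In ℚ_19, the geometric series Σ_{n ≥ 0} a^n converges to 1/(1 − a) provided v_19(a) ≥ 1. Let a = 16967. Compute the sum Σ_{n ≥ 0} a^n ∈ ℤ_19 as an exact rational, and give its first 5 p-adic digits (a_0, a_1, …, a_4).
Σ a^n = 1/(1 − a) = -1/16966;  first 5 digits = (1, 0, 9, 2, 5)

v_19(a) = 2 ≥ 1, so the series converges in ℤ_19 to 1/(1 − a) = 1/(1 − 16967) = -1/16966. Expand this rational in ℤ_19: compute digits iteratively via d_i = x_i mod 19, x_{i+1} = (x_i − d_i)/19. The first 5 digits are (1, 0, 9, 2, 5).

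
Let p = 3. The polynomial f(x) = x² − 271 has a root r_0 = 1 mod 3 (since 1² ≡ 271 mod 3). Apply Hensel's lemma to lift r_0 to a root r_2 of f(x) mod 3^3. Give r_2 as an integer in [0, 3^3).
r_2 = 1 (mod 27)

Hensel's recurrence: r_{i+1} = r_i − f(r_i)·(f′(r_i))^{-1} mod 3^{i+2}, with f′(x) = 2x. Iterate:
  r_0 = 1 (mod 3)
  r_1 = 1 (mod 9)
  r_2 = 1 (mod 27)
Final: r_2 = 1, and one checks f(r_2) ≡ 0 mod 3^3.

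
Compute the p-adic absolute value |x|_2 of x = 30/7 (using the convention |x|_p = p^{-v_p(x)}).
|30/7|_2 = 1/2

Step 1 — compute v_2(x) by factoring powers of 2 out of the numerator and denominator: v_2(30/7) = 1. Step 2 — apply |x|_p = p^{-v_p(x)} = 2^{-1} = 1/2.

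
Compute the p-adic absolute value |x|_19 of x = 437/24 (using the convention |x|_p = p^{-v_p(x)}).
|437/24|_19 = 1/19

Step 1 — compute v_19(x) by factoring powers of 19 out of the numerator and denominator: v_19(437/24) = 1. Step 2 — apply |x|_p = p^{-v_p(x)} = 19^{-1} = 1/19.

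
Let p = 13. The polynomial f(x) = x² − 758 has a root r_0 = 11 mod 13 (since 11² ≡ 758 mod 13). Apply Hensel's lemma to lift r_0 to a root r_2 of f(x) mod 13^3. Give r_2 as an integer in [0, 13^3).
r_2 = 1415 (mod 2197)

Hensel's recurrence: r_{i+1} = r_i − f(r_i)·(f′(r_i))^{-1} mod 13^{i+2}, with f′(x) = 2x. Iterate:
  r_0 = 11 (mod 13)
  r_1 = 63 (mod 169)
  r_2 = 1415 (mod 2197)
Final: r_2 = 1415, and one checks f(r_2) ≡ 0 mod 13^3.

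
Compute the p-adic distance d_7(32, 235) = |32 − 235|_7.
d_7(32, 235) = 1/7

Step 1 — x − y = 32 − 235 = -203. Step 2 — v_7(-203) = 1 (factor: -203 = −(7^1 · 29); the sign does not affect v_p). Step 3 — |x − y|_7 = 7^{-1} = 1/7.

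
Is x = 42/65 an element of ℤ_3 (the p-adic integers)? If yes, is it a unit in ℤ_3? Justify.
x ∈ ℤ_3 but not a unit; v_3(x) = 1 > 0

ℤ_3 = {x ∈ ℚ_3 : v_3(x) ≥ 0} and ℤ_3^× = {x ∈ ℤ_3 : v_3(x) = 0}. Here v_3(42/65) = v_3(num) − v_3(den) = 1; compare against these criteria.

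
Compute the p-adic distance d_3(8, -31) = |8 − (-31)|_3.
d_3(8, -31) = 1/3

Step 1 — x − y = 8 − (-31) = 39. Step 2 — v_3(39) = 1 (factor: 39 = (3^1 · 13); the sign does not affect v_p). Step 3 — |x − y|_3 = 3^{-1} = 1/3.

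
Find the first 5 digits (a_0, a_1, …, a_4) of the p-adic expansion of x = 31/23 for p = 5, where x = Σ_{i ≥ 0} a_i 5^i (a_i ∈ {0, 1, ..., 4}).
(a_0, …, a_4) = (2, 4, 2, 4, 3)

v_5(31/23) = 0 (numerator and denominator both coprime to 5), so x ∈ ℤ_5^×. Compute digits iteratively via a_i = x_i mod 5, x_{i+1} = (x_i − a_i)/5, with x_0 = x:
  x_0 = 31/23;  a_0 = 2;  x_1 = (x_0 − 2)/5 = -3/23
  x_1 = -3/23;  a_1 = 4;  x_2 = (x_1 − 4)/5 = -19/23
  x_2 = -19/23;  a_2 = 2;  x_3 = (x_2 − 2)/5 = -13/23
  x_3 = -13/23;  a_3 = 4;  x_4 = (x_3 − 4)/5 = -21/23
  x_4 = -21/23;  a_4 = 3;  x_5 = (x_4 − 3)/5 = -18/23
Digits: (2, 4, 2, 4, 3).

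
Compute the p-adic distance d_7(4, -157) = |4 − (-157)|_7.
d_7(4, -157) = 1/7

Step 1 — x − y = 4 − (-157) = 161. Step 2 — v_7(161) = 1 (factor: 161 = (7^1 · 23); the sign does not affect v_p). Step 3 — |x − y|_7 = 7^{-1} = 1/7.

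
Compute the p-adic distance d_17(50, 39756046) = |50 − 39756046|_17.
d_17(50, 39756046) = 1/1419857

Step 1 — x − y = 50 − 39756046 = -39755996. Step 2 — v_17(-39755996) = 5 (factor: -39755996 = −(17^5 · 28); the sign does not affect v_p). Step 3 — |x − y|_17 = 17^{-5} = 1/1419857.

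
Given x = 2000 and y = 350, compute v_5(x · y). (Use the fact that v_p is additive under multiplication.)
v_5(700000) = 5

v_p(x) = 3 (factor: 2000 = 5^3 · 16); v_p(y) = 2 (factor: 350 = 5^2 · 14). Additivity: v_p(xy) = v_p(x) + v_p(y) = 3 + 2 = 5. (Direct check: xy = 700000 = 5^5 · (224).)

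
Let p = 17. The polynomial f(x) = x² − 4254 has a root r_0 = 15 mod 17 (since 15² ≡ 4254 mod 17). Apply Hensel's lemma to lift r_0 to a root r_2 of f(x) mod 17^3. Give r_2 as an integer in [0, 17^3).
r_2 = 814 (mod 4913)

Hensel's recurrence: r_{i+1} = r_i − f(r_i)·(f′(r_i))^{-1} mod 17^{i+2}, with f′(x) = 2x. Iterate:
  r_0 = 15 (mod 17)
  r_1 = 236 (mod 289)
  r_2 = 814 (mod 4913)
Final: r_2 = 814, and one checks f(r_2) ≡ 0 mod 17^3.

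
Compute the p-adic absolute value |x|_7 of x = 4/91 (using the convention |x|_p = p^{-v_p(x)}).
|4/91|_7 = 7

Step 1 — compute v_7(x) by factoring powers of 7 out of the numerator and denominator: v_7(4/91) = -1. Step 2 — apply |x|_p = p^{-v_p(x)} = 7^{1} = 7.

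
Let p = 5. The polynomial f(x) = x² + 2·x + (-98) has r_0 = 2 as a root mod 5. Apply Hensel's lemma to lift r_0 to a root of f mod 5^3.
r_2 = 42 (mod 125)

Hensel: r_{i+1} = r_i − f(r_i)·(f′(r_i))^{-1} mod 5^{i+2}, f′(x) = 2x + 2. Iterate:
  r_0 = 2 (mod 5)
  r_1 = 17 (mod 25)
  r_2 = 42 (mod 125)
Final: r = 42 satisfies f(r) ≡ 0 mod 5^3.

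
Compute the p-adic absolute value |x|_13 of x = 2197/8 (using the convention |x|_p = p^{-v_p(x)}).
|2197/8|_13 = 1/2197

Step 1 — compute v_13(x) by factoring powers of 13 out of the numerator and denominator: v_13(2197/8) = 3. Step 2 — apply |x|_p = p^{-v_p(x)} = 13^{-3} = 1/2197.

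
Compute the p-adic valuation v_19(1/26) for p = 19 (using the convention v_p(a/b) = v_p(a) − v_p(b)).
v_19(1/26) = 0

Factor powers of 19 from the numerator and denominator of the reduced fraction: 1 = 19^0 · 1 and 26 = 19^0 · 26. Apply v_p(a/b) = v_p(a) − v_p(b): v_19(1/26) = 0 − 0 = 0.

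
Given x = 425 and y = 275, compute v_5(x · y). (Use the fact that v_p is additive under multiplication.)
v_5(116875) = 4

v_p(x) = 2 (factor: 425 = 5^2 · 17); v_p(y) = 2 (factor: 275 = 5^2 · 11). Additivity: v_p(xy) = v_p(x) + v_p(y) = 2 + 2 = 4. (Direct check: xy = 116875 = 5^4 · (187).)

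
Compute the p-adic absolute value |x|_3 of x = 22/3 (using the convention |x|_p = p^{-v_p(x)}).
|22/3|_3 = 3

Step 1 — compute v_3(x) by factoring powers of 3 out of the numerator and denominator: v_3(22/3) = -1. Step 2 — apply |x|_p = p^{-v_p(x)} = 3^{1} = 3.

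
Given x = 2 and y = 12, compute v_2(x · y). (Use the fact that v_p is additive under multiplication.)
v_2(24) = 3

v_p(x) = 1 (factor: 2 = 2^1 · 1); v_p(y) = 2 (factor: 12 = 2^2 · 3). Additivity: v_p(xy) = v_p(x) + v_p(y) = 1 + 2 = 3. (Direct check: xy = 24 = 2^3 · (3).)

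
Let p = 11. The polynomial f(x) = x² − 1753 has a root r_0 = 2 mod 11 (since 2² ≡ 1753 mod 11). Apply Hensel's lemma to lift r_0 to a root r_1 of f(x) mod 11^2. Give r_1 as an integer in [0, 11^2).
r_1 = 46 (mod 121)

Hensel's recurrence: r_{i+1} = r_i − f(r_i)·(f′(r_i))^{-1} mod 11^{i+2}, with f′(x) = 2x. Iterate:
  r_0 = 2 (mod 11)
  r_1 = 46 (mod 121)
Final: r_1 = 46, and one checks f(r_1) ≡ 0 mod 11^2.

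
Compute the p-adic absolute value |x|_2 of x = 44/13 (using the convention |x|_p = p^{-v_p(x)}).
|44/13|_2 = 1/4

Step 1 — compute v_2(x) by factoring powers of 2 out of the numerator and denominator: v_2(44/13) = 2. Step 2 — apply |x|_p = p^{-v_p(x)} = 2^{-2} = 1/4.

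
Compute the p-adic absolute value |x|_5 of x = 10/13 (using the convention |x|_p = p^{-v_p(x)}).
|10/13|_5 = 1/5

Step 1 — compute v_5(x) by factoring powers of 5 out of the numerator and denominator: v_5(10/13) = 1. Step 2 — apply |x|_p = p^{-v_p(x)} = 5^{-1} = 1/5.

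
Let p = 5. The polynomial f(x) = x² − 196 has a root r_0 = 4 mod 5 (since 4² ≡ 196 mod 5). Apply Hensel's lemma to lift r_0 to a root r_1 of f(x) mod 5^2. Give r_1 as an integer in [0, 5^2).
r_1 = 14 (mod 25)

Hensel's recurrence: r_{i+1} = r_i − f(r_i)·(f′(r_i))^{-1} mod 5^{i+2}, with f′(x) = 2x. Iterate:
  r_0 = 4 (mod 5)
  r_1 = 14 (mod 25)
Final: r_1 = 14, and one checks f(r_1) ≡ 0 mod 5^2.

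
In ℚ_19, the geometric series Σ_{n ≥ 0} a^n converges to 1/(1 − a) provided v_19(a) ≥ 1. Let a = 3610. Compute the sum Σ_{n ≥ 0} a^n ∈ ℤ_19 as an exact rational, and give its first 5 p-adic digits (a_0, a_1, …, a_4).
Σ a^n = 1/(1 − a) = -1/3609;  first 5 digits = (1, 0, 10, 0, 5)

v_19(a) = 2 ≥ 1, so the series converges in ℤ_19 to 1/(1 − a) = 1/(1 − 3610) = -1/3609. Expand this rational in ℤ_19: compute digits iteratively via d_i = x_i mod 19, x_{i+1} = (x_i − d_i)/19. The first 5 digits are (1, 0, 10, 0, 5).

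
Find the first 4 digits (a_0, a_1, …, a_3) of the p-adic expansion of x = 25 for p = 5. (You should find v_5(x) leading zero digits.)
(a_0, …, a_3) = (0, 0, 1, 0)

v_5(25) = 2, so a_0 = ... = a_1 = 0. Factor out: x = 5^2 · u with u = 1 a unit in ℤ_5. Expand u iteratively via a_{v+i} = u_i mod 5, u_{i+1} = (u_i − a_{v+i})/5:
  u_0 = 1;  a_2 = 1;  u_1 = (u_0 − 1)/5 = 0
  u_1 = 0;  a_3 = 0;  u_2 = (u_1 − 0)/5 = 0
Digits: (0, 0, 1, 0).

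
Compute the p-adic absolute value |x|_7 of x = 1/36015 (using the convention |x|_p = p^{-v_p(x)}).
|1/36015|_7 = 2401

Step 1 — compute v_7(x) by factoring powers of 7 out of the numerator and denominator: v_7(1/36015) = -4. Step 2 — apply |x|_p = p^{-v_p(x)} = 7^{4} = 2401.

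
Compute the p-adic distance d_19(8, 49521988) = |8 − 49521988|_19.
d_19(8, 49521988) = 1/2476099

Step 1 — x − y = 8 − 49521988 = -49521980. Step 2 — v_19(-49521980) = 5 (factor: -49521980 = −(19^5 · 20); the sign does not affect v_p). Step 3 — |x − y|_19 = 19^{-5} = 1/2476099.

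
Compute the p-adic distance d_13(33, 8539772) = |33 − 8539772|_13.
d_13(33, 8539772) = 1/371293

Step 1 — x − y = 33 − 8539772 = -8539739. Step 2 — v_13(-8539739) = 5 (factor: -8539739 = −(13^5 · 23); the sign does not affect v_p). Step 3 — |x − y|_13 = 13^{-5} = 1/371293.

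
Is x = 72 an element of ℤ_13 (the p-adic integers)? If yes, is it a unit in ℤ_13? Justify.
x ∈ ℤ_13^× (unit); v_13(x) = 0

ℤ_13 = {x ∈ ℚ_13 : v_13(x) ≥ 0} and ℤ_13^× = {x ∈ ℤ_13 : v_13(x) = 0}. Here v_13(72) = v_13(num) − v_13(den) = 0; compare against these criteria.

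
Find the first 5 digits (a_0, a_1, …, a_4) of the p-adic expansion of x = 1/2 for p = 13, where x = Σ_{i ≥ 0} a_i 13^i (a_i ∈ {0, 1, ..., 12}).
(a_0, …, a_4) = (7, 6, 6, 6, 6)

v_13(1/2) = 0 (numerator and denominator both coprime to 13), so x ∈ ℤ_13^×. Compute digits iteratively via a_i = x_i mod 13, x_{i+1} = (x_i − a_i)/13, with x_0 = x:
  x_0 = 1/2;  a_0 = 7;  x_1 = (x_0 − 7)/13 = -1/2
  x_1 = -1/2;  a_1 = 6;  x_2 = (x_1 − 6)/13 = -1/2
  x_2 = -1/2;  a_2 = 6;  x_3 = (x_2 − 6)/13 = -1/2
  x_3 = -1/2;  a_3 = 6;  x_4 = (x_3 − 6)/13 = -1/2
  x_4 = -1/2;  a_4 = 6;  x_5 = (x_4 − 6)/13 = -1/2
Digits: (7, 6, 6, 6, 6).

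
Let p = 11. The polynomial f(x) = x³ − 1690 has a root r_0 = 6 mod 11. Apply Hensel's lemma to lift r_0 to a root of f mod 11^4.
r_3 = 11732 (mod 14641)

Hensel: r_{i+1} = r_i − f(r_i)/f′(r_i) mod 11^{i+2}, where f′(x) = 3x². Iterate:
  r_0 = 6 (mod 11)
  r_1 = 116 (mod 121)
  r_2 = 1084 (mod 1331)
  r_3 = 11732 (mod 14641)
Final: r = 11732 with f(r) ≡ 0 mod 11^4.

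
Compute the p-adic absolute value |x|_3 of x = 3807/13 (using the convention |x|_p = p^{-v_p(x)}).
|3807/13|_3 = 1/81

Step 1 — compute v_3(x) by factoring powers of 3 out of the numerator and denominator: v_3(3807/13) = 4. Step 2 — apply |x|_p = p^{-v_p(x)} = 3^{-4} = 1/81.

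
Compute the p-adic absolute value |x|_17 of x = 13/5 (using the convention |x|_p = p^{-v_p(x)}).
|13/5|_17 = 1

Step 1 — compute v_17(x) by factoring powers of 17 out of the numerator and denominator: v_17(13/5) = 0. Step 2 — apply |x|_p = p^{-v_p(x)} = 17^{0} = 1.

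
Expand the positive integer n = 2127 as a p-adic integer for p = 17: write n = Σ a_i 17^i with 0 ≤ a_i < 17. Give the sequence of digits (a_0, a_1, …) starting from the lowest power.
(a_0, a_1, …) = (2, 6, 7)

Repeated division by 17 gives the digits low-to-high: 2127 = 2 + 6·17^1 + 7·17^2. Digit sequence: (2, 6, 7).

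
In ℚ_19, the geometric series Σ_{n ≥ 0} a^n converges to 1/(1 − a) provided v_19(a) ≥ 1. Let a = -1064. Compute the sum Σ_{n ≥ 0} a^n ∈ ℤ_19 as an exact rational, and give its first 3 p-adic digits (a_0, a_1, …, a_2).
Σ a^n = 1/(1 − a) = 1/1065;  first 3 digits = (1, 1, 17)

v_19(a) = 1 ≥ 1, so the series converges in ℤ_19 to 1/(1 − a) = 1/(1 − (-1064)) = 1/1065. Expand this rational in ℤ_19: compute digits iteratively via d_i = x_i mod 19, x_{i+1} = (x_i − d_i)/19. The first 3 digits are (1, 1, 17).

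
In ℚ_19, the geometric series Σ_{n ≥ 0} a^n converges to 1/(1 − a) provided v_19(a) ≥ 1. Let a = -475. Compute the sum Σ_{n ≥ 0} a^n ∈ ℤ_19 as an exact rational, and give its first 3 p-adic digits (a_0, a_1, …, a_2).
Σ a^n = 1/(1 − a) = 1/476;  first 3 digits = (1, 13, 15)

v_19(a) = 1 ≥ 1, so the series converges in ℤ_19 to 1/(1 − a) = 1/(1 − (-475)) = 1/476. Expand this rational in ℤ_19: compute digits iteratively via d_i = x_i mod 19, x_{i+1} = (x_i − d_i)/19. The first 3 digits are (1, 13, 15).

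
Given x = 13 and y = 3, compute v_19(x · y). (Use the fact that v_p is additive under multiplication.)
v_19(39) = 0

v_p(x) = 0 (factor: 13 = 19^0 · 13); v_p(y) = 0 (factor: 3 = 19^0 · 3). Additivity: v_p(xy) = v_p(x) + v_p(y) = 0 + 0 = 0. (Direct check: xy = 39 = 19^0 · (39).)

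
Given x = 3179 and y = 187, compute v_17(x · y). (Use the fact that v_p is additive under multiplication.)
v_17(594473) = 3

v_p(x) = 2 (factor: 3179 = 17^2 · 11); v_p(y) = 1 (factor: 187 = 17^1 · 11). Additivity: v_p(xy) = v_p(x) + v_p(y) = 2 + 1 = 3. (Direct check: xy = 594473 = 17^3 · (121).)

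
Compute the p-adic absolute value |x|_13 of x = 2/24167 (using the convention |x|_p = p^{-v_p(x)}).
|2/24167|_13 = 2197

Step 1 — compute v_13(x) by factoring powers of 13 out of the numerator and denominator: v_13(2/24167) = -3. Step 2 — apply |x|_p = p^{-v_p(x)} = 13^{3} = 2197.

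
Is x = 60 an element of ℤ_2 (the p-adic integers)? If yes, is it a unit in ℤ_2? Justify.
x ∈ ℤ_2 but not a unit; v_2(x) = 2 > 0

ℤ_2 = {x ∈ ℚ_2 : v_2(x) ≥ 0} and ℤ_2^× = {x ∈ ℤ_2 : v_2(x) = 0}. Here v_2(60) = v_2(num) − v_2(den) = 2; compare against these criteria.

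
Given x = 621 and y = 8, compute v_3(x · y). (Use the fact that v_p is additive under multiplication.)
v_3(4968) = 3

v_p(x) = 3 (factor: 621 = 3^3 · 23); v_p(y) = 0 (factor: 8 = 3^0 · 8). Additivity: v_p(xy) = v_p(x) + v_p(y) = 3 + 0 = 3. (Direct check: xy = 4968 = 3^3 · (184).)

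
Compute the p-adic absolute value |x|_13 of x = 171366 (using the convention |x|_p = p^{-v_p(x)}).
|171366|_13 = 1/28561

Step 1 — compute v_13(x) by factoring powers of 13 out of the numerator and denominator: v_13(171366) = 4. Step 2 — apply |x|_p = p^{-v_p(x)} = 13^{-4} = 1/28561.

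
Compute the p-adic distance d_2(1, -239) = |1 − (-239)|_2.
d_2(1, -239) = 1/16

Step 1 — x − y = 1 − (-239) = 240. Step 2 — v_2(240) = 4 (factor: 240 = (2^4 · 15); the sign does not affect v_p). Step 3 — |x − y|_2 = 2^{-4} = 1/16.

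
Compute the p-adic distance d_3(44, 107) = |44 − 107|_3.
d_3(44, 107) = 1/9

Step 1 — x − y = 44 − 107 = -63. Step 2 — v_3(-63) = 2 (factor: -63 = −(3^2 · 7); the sign does not affect v_p). Step 3 — |x − y|_3 = 3^{-2} = 1/9.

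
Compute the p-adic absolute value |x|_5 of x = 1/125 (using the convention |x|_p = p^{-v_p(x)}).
|1/125|_5 = 125

Step 1 — compute v_5(x) by factoring powers of 5 out of the numerator and denominator: v_5(1/125) = -3. Step 2 — apply |x|_p = p^{-v_p(x)} = 5^{3} = 125.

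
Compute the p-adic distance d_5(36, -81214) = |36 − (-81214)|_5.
d_5(36, -81214) = 1/3125

Step 1 — x − y = 36 − (-81214) = 81250. Step 2 — v_5(81250) = 5 (factor: 81250 = (5^5 · 26); the sign does not affect v_p). Step 3 — |x − y|_5 = 5^{-5} = 1/3125.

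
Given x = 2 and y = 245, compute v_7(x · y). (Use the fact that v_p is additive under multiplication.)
v_7(490) = 2

v_p(x) = 0 (factor: 2 = 7^0 · 2); v_p(y) = 2 (factor: 245 = 7^2 · 5). Additivity: v_p(xy) = v_p(x) + v_p(y) = 0 + 2 = 2. (Direct check: xy = 490 = 7^2 · (10).)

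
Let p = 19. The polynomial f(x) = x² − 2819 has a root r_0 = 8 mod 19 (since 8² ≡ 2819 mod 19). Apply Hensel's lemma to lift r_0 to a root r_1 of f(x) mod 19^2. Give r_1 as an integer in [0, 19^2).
r_1 = 293 (mod 361)

Hensel's recurrence: r_{i+1} = r_i − f(r_i)·(f′(r_i))^{-1} mod 19^{i+2}, with f′(x) = 2x. Iterate:
  r_0 = 8 (mod 19)
  r_1 = 293 (mod 361)
Final: r_1 = 293, and one checks f(r_1) ≡ 0 mod 19^2.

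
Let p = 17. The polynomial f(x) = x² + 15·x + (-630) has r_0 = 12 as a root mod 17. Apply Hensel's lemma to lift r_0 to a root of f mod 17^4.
r_3 = 57353 (mod 83521)

Hensel: r_{i+1} = r_i − f(r_i)·(f′(r_i))^{-1} mod 17^{i+2}, f′(x) = 2x + 15. Iterate:
  r_0 = 12 (mod 17)
  r_1 = 131 (mod 289)
  r_2 = 3310 (mod 4913)
  r_3 = 57353 (mod 83521)
Final: r = 57353 satisfies f(r) ≡ 0 mod 17^4.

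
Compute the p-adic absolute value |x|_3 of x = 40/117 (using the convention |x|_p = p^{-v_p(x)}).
|40/117|_3 = 9

Step 1 — compute v_3(x) by factoring powers of 3 out of the numerator and denominator: v_3(40/117) = -2. Step 2 — apply |x|_p = p^{-v_p(x)} = 3^{2} = 9.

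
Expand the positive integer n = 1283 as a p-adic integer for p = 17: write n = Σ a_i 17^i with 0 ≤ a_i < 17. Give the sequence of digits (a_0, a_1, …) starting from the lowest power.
(a_0, a_1, …) = (8, 7, 4)

Repeated division by 17 gives the digits low-to-high: 1283 = 8 + 7·17^1 + 4·17^2. Digit sequence: (8, 7, 4).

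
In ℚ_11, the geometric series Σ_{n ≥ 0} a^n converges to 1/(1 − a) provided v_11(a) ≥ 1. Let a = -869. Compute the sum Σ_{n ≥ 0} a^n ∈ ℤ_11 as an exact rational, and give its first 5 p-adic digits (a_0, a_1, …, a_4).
Σ a^n = 1/(1 − a) = 1/870;  first 5 digits = (1, 9, 7, 8, 4)

v_11(a) = 1 ≥ 1, so the series converges in ℤ_11 to 1/(1 − a) = 1/(1 − (-869)) = 1/870. Expand this rational in ℤ_11: compute digits iteratively via d_i = x_i mod 11, x_{i+1} = (x_i − d_i)/11. The first 5 digits are (1, 9, 7, 8, 4).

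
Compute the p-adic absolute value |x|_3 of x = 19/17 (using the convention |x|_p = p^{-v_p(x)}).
|19/17|_3 = 1

Step 1 — compute v_3(x) by factoring powers of 3 out of the numerator and denominator: v_3(19/17) = 0. Step 2 — apply |x|_p = p^{-v_p(x)} = 3^{0} = 1.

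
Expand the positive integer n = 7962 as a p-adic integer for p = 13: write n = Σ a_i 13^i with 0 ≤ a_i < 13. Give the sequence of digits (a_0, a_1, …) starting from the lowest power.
(a_0, a_1, …) = (6, 1, 8, 3)

Repeated division by 13 gives the digits low-to-high: 7962 = 6 + 1·13^1 + 8·13^2 + 3·13^3. Digit sequence: (6, 1, 8, 3).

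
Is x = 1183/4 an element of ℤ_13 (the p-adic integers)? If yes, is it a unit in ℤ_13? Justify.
x ∈ ℤ_13 but not a unit; v_13(x) = 2 > 0

ℤ_13 = {x ∈ ℚ_13 : v_13(x) ≥ 0} and ℤ_13^× = {x ∈ ℤ_13 : v_13(x) = 0}. Here v_13(1183/4) = v_13(num) − v_13(den) = 2; compare against these criteria.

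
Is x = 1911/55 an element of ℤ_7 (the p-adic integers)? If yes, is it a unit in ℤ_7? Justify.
x ∈ ℤ_7 but not a unit; v_7(x) = 2 > 0

ℤ_7 = {x ∈ ℚ_7 : v_7(x) ≥ 0} and ℤ_7^× = {x ∈ ℤ_7 : v_7(x) = 0}. Here v_7(1911/55) = v_7(num) − v_7(den) = 2; compare against these criteria.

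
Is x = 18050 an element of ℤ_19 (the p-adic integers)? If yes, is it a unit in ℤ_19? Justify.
x ∈ ℤ_19 but not a unit; v_19(x) = 2 > 0

ℤ_19 = {x ∈ ℚ_19 : v_19(x) ≥ 0} and ℤ_19^× = {x ∈ ℤ_19 : v_19(x) = 0}. Here v_19(18050) = v_19(num) − v_19(den) = 2; compare against these criteria.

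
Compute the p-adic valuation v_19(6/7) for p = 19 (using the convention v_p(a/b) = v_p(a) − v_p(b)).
v_19(6/7) = 0

Factor powers of 19 from the numerator and denominator of the reduced fraction: 6 = 19^0 · 6 and 7 = 19^0 · 7. Apply v_p(a/b) = v_p(a) − v_p(b): v_19(6/7) = 0 − 0 = 0.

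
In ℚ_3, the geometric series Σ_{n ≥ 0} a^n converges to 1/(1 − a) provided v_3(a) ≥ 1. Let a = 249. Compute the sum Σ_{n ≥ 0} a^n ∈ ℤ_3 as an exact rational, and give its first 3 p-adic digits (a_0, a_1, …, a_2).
Σ a^n = 1/(1 − a) = -1/248;  first 3 digits = (1, 2, 1)

v_3(a) = 1 ≥ 1, so the series converges in ℤ_3 to 1/(1 − a) = 1/(1 − 249) = -1/248. Expand this rational in ℤ_3: compute digits iteratively via d_i = x_i mod 3, x_{i+1} = (x_i − d_i)/3. The first 3 digits are (1, 2, 1).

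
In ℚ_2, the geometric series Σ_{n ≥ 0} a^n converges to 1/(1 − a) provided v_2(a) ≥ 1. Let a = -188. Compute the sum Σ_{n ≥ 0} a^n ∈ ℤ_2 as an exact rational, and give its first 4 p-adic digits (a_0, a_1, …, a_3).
Σ a^n = 1/(1 − a) = 1/189;  first 4 digits = (1, 0, 1, 0)

v_2(a) = 2 ≥ 1, so the series converges in ℤ_2 to 1/(1 − a) = 1/(1 − (-188)) = 1/189. Expand this rational in ℤ_2: compute digits iteratively via d_i = x_i mod 2, x_{i+1} = (x_i − d_i)/2. The first 4 digits are (1, 0, 1, 0).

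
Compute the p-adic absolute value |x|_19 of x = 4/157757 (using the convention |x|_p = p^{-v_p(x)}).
|4/157757|_19 = 6859

Step 1 — compute v_19(x) by factoring powers of 19 out of the numerator and denominator: v_19(4/157757) = -3. Step 2 — apply |x|_p = p^{-v_p(x)} = 19^{3} = 6859.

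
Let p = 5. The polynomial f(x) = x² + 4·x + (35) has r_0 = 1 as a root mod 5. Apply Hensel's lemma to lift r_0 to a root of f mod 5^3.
r_2 = 61 (mod 125)

Hensel: r_{i+1} = r_i − f(r_i)·(f′(r_i))^{-1} mod 5^{i+2}, f′(x) = 2x + 4. Iterate:
  r_0 = 1 (mod 5)
  r_1 = 11 (mod 25)
  r_2 = 61 (mod 125)
Final: r = 61 satisfies f(r) ≡ 0 mod 5^3.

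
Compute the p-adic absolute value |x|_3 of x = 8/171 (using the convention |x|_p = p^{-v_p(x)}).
|8/171|_3 = 9

Step 1 — compute v_3(x) by factoring powers of 3 out of the numerator and denominator: v_3(8/171) = -2. Step 2 — apply |x|_p = p^{-v_p(x)} = 3^{2} = 9.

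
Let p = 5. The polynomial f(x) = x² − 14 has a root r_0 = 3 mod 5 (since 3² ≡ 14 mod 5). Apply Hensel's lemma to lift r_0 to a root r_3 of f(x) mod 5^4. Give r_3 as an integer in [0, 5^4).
r_3 = 83 (mod 625)

Hensel's recurrence: r_{i+1} = r_i − f(r_i)·(f′(r_i))^{-1} mod 5^{i+2}, with f′(x) = 2x. Iterate:
  r_0 = 3 (mod 5)
  r_1 = 8 (mod 25)
  r_2 = 83 (mod 125)
  r_3 = 83 (mod 625)
Final: r_3 = 83, and one checks f(r_3) ≡ 0 mod 5^4.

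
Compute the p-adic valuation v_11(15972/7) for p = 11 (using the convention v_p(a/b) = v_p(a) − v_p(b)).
v_11(15972/7) = 3

Factor powers of 11 from the numerator and denominator of the reduced fraction: 15972 = 11^3 · 12 and 7 = 11^0 · 7. Apply v_p(a/b) = v_p(a) − v_p(b): v_11(15972/7) = 3 − 0 = 3.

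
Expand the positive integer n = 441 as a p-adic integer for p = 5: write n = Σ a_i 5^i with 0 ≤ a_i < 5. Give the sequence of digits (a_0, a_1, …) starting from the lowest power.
(a_0, a_1, …) = (1, 3, 2, 3)

Repeated division by 5 gives the digits low-to-high: 441 = 1 + 3·5^1 + 2·5^2 + 3·5^3. Digit sequence: (1, 3, 2, 3).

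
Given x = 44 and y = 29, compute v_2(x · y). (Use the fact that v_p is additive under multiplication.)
v_2(1276) = 2

v_p(x) = 2 (factor: 44 = 2^2 · 11); v_p(y) = 0 (factor: 29 = 2^0 · 29). Additivity: v_p(xy) = v_p(x) + v_p(y) = 2 + 0 = 2. (Direct check: xy = 1276 = 2^2 · (319).)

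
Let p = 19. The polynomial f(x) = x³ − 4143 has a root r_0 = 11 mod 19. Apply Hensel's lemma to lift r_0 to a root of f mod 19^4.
r_3 = 94194 (mod 130321)

Hensel: r_{i+1} = r_i − f(r_i)/f′(r_i) mod 19^{i+2}, where f′(x) = 3x². Iterate:
  r_0 = 11 (mod 19)
  r_1 = 334 (mod 361)
  r_2 = 5027 (mod 6859)
  r_3 = 94194 (mod 130321)
Final: r = 94194 with f(r) ≡ 0 mod 19^4.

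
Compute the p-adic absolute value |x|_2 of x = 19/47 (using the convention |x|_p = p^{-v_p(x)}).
|19/47|_2 = 1

Step 1 — compute v_2(x) by factoring powers of 2 out of the numerator and denominator: v_2(19/47) = 0. Step 2 — apply |x|_p = p^{-v_p(x)} = 2^{0} = 1.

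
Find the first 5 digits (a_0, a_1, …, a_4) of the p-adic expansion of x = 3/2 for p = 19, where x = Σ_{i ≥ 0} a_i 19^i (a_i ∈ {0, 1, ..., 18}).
(a_0, …, a_4) = (11, 9, 9, 9, 9)

v_19(3/2) = 0 (numerator and denominator both coprime to 19), so x ∈ ℤ_19^×. Compute digits iteratively via a_i = x_i mod 19, x_{i+1} = (x_i − a_i)/19, with x_0 = x:
  x_0 = 3/2;  a_0 = 11;  x_1 = (x_0 − 11)/19 = -1/2
  x_1 = -1/2;  a_1 = 9;  x_2 = (x_1 − 9)/19 = -1/2
  x_2 = -1/2;  a_2 = 9;  x_3 = (x_2 − 9)/19 = -1/2
  x_3 = -1/2;  a_3 = 9;  x_4 = (x_3 − 9)/19 = -1/2
  x_4 = -1/2;  a_4 = 9;  x_5 = (x_4 − 9)/19 = -1/2
Digits: (11, 9, 9, 9, 9).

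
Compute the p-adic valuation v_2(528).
v_2(528) = 4

v_2(n) is the largest exponent k such that 2^k divides n. Factor out: 528 = 2^4 · 33. (Sign doesn't affect v_p.) So v_2(528) = 4.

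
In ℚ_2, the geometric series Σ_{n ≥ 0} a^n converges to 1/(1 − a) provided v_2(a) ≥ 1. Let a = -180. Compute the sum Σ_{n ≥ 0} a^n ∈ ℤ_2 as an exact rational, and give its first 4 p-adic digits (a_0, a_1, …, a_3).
Σ a^n = 1/(1 − a) = 1/181;  first 4 digits = (1, 0, 1, 1)

v_2(a) = 2 ≥ 1, so the series converges in ℤ_2 to 1/(1 − a) = 1/(1 − (-180)) = 1/181. Expand this rational in ℤ_2: compute digits iteratively via d_i = x_i mod 2, x_{i+1} = (x_i − d_i)/2. The first 4 digits are (1, 0, 1, 1).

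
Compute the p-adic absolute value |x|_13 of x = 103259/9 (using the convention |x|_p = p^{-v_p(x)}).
|103259/9|_13 = 1/2197

Step 1 — compute v_13(x) by factoring powers of 13 out of the numerator and denominator: v_13(103259/9) = 3. Step 2 — apply |x|_p = p^{-v_p(x)} = 13^{-3} = 1/2197.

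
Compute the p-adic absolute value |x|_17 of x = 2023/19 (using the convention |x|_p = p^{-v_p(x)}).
|2023/19|_17 = 1/289

Step 1 — compute v_17(x) by factoring powers of 17 out of the numerator and denominator: v_17(2023/19) = 2. Step 2 — apply |x|_p = p^{-v_p(x)} = 17^{-2} = 1/289.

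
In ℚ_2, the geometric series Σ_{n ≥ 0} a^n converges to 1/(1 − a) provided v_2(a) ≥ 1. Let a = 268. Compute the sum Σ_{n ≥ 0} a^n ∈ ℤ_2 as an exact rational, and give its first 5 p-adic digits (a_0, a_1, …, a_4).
Σ a^n = 1/(1 − a) = -1/267;  first 5 digits = (1, 0, 1, 1, 1)

v_2(a) = 2 ≥ 1, so the series converges in ℤ_2 to 1/(1 − a) = 1/(1 − 268) = -1/267. Expand this rational in ℤ_2: compute digits iteratively via d_i = x_i mod 2, x_{i+1} = (x_i − d_i)/2. The first 5 digits are (1, 0, 1, 1, 1).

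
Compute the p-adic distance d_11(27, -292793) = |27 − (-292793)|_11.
d_11(27, -292793) = 1/14641

Step 1 — x − y = 27 − (-292793) = 292820. Step 2 — v_11(292820) = 4 (factor: 292820 = (11^4 · 20); the sign does not affect v_p). Step 3 — |x − y|_11 = 11^{-4} = 1/14641.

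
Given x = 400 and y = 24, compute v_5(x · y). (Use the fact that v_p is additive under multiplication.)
v_5(9600) = 2

v_p(x) = 2 (factor: 400 = 5^2 · 16); v_p(y) = 0 (factor: 24 = 5^0 · 24). Additivity: v_p(xy) = v_p(x) + v_p(y) = 2 + 0 = 2. (Direct check: xy = 9600 = 5^2 · (384).)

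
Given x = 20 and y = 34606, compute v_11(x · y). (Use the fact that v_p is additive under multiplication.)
v_11(692120) = 3

v_p(x) = 0 (factor: 20 = 11^0 · 20); v_p(y) = 3 (factor: 34606 = 11^3 · 26). Additivity: v_p(xy) = v_p(x) + v_p(y) = 0 + 3 = 3. (Direct check: xy = 692120 = 11^3 · (520).)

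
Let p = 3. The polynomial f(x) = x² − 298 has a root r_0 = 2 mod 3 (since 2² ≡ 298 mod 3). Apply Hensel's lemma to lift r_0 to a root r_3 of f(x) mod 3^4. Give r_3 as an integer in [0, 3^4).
r_3 = 53 (mod 81)

Hensel's recurrence: r_{i+1} = r_i − f(r_i)·(f′(r_i))^{-1} mod 3^{i+2}, with f′(x) = 2x. Iterate:
  r_0 = 2 (mod 3)
  r_1 = 8 (mod 9)
  r_2 = 26 (mod 27)
  r_3 = 53 (mod 81)
Final: r_3 = 53, and one checks f(r_3) ≡ 0 mod 3^4.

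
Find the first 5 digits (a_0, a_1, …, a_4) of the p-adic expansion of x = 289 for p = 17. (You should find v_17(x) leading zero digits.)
(a_0, …, a_4) = (0, 0, 1, 0, 0)

v_17(289) = 2, so a_0 = ... = a_1 = 0. Factor out: x = 17^2 · u with u = 1 a unit in ℤ_17. Expand u iteratively via a_{v+i} = u_i mod 17, u_{i+1} = (u_i − a_{v+i})/17:
  u_0 = 1;  a_2 = 1;  u_1 = (u_0 − 1)/17 = 0
  u_1 = 0;  a_3 = 0;  u_2 = (u_1 − 0)/17 = 0
  u_2 = 0;  a_4 = 0;  u_3 = (u_2 − 0)/17 = 0
Digits: (0, 0, 1, 0, 0).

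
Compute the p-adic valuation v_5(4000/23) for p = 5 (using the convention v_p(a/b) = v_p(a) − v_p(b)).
v_5(4000/23) = 3

Factor powers of 5 from the numerator and denominator of the reduced fraction: 4000 = 5^3 · 32 and 23 = 5^0 · 23. Apply v_p(a/b) = v_p(a) − v_p(b): v_5(4000/23) = 3 − 0 = 3.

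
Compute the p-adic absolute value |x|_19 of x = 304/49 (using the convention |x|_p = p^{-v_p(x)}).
|304/49|_19 = 1/19

Step 1 — compute v_19(x) by factoring powers of 19 out of the numerator and denominator: v_19(304/49) = 1. Step 2 — apply |x|_p = p^{-v_p(x)} = 19^{-1} = 1/19.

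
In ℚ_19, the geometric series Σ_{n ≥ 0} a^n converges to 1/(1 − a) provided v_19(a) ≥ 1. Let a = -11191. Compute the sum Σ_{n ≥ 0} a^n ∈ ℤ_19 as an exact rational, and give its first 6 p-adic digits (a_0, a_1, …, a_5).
Σ a^n = 1/(1 − a) = 1/11192;  first 6 digits = (1, 0, 7, 17, 10, 12)

v_19(a) = 2 ≥ 1, so the series converges in ℤ_19 to 1/(1 − a) = 1/(1 − (-11191)) = 1/11192. Expand this rational in ℤ_19: compute digits iteratively via d_i = x_i mod 19, x_{i+1} = (x_i − d_i)/19. The first 6 digits are (1, 0, 7, 17, 10, 12).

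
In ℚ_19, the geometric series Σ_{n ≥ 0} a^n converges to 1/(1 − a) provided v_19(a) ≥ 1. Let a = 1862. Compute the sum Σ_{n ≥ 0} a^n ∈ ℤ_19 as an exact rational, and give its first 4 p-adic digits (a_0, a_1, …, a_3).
Σ a^n = 1/(1 − a) = -1/1861;  first 4 digits = (1, 3, 14, 0)

v_19(a) = 1 ≥ 1, so the series converges in ℤ_19 to 1/(1 − a) = 1/(1 − 1862) = -1/1861. Expand this rational in ℤ_19: compute digits iteratively via d_i = x_i mod 19, x_{i+1} = (x_i − d_i)/19. The first 4 digits are (1, 3, 14, 0).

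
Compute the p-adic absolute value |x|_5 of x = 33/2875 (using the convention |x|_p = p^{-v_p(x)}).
|33/2875|_5 = 125

Step 1 — compute v_5(x) by factoring powers of 5 out of the numerator and denominator: v_5(33/2875) = -3. Step 2 — apply |x|_p = p^{-v_p(x)} = 5^{3} = 125.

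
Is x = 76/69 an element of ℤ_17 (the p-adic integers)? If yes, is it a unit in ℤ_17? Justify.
x ∈ ℤ_17^× (unit); v_17(x) = 0

ℤ_17 = {x ∈ ℚ_17 : v_17(x) ≥ 0} and ℤ_17^× = {x ∈ ℤ_17 : v_17(x) = 0}. Here v_17(76/69) = v_17(num) − v_17(den) = 0; compare against these criteria.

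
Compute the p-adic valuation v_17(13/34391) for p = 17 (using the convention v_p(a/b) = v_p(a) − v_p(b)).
v_17(13/34391) = -3

Factor powers of 17 from the numerator and denominator of the reduced fraction: 13 = 17^0 · 13 and 34391 = 17^3 · 7. Apply v_p(a/b) = v_p(a) − v_p(b): v_17(13/34391) = 0 − 3 = -3.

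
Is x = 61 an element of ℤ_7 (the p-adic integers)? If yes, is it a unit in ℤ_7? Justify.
x ∈ ℤ_7^× (unit); v_7(x) = 0

ℤ_7 = {x ∈ ℚ_7 : v_7(x) ≥ 0} and ℤ_7^× = {x ∈ ℤ_7 : v_7(x) = 0}. Here v_7(61) = v_7(num) − v_7(den) = 0; compare against these criteria.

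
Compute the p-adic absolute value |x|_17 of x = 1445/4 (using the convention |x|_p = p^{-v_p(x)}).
|1445/4|_17 = 1/289

Step 1 — compute v_17(x) by factoring powers of 17 out of the numerator and denominator: v_17(1445/4) = 2. Step 2 — apply |x|_p = p^{-v_p(x)} = 17^{-2} = 1/289.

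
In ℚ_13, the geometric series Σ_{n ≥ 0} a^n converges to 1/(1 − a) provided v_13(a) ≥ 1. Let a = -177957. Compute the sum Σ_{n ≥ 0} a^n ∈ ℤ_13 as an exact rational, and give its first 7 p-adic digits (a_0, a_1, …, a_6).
Σ a^n = 1/(1 − a) = 1/177958;  first 7 digits = (1, 0, 0, 10, 6, 12, 8)

v_13(a) = 3 ≥ 1, so the series converges in ℤ_13 to 1/(1 − a) = 1/(1 − (-177957)) = 1/177958. Expand this rational in ℤ_13: compute digits iteratively via d_i = x_i mod 13, x_{i+1} = (x_i − d_i)/13. The first 7 digits are (1, 0, 0, 10, 6, 12, 8).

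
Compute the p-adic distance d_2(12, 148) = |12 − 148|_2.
d_2(12, 148) = 1/8

Step 1 — x − y = 12 − 148 = -136. Step 2 — v_2(-136) = 3 (factor: -136 = −(2^3 · 17); the sign does not affect v_p). Step 3 — |x − y|_2 = 2^{-3} = 1/8.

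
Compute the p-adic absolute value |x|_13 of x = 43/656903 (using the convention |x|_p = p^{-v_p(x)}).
|43/656903|_13 = 28561

Step 1 — compute v_13(x) by factoring powers of 13 out of the numerator and denominator: v_13(43/656903) = -4. Step 2 — apply |x|_p = p^{-v_p(x)} = 13^{4} = 28561.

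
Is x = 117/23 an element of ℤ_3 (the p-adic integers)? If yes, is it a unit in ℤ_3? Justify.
x ∈ ℤ_3 but not a unit; v_3(x) = 2 > 0

ℤ_3 = {x ∈ ℚ_3 : v_3(x) ≥ 0} and ℤ_3^× = {x ∈ ℤ_3 : v_3(x) = 0}. Here v_3(117/23) = v_3(num) − v_3(den) = 2; compare against these criteria.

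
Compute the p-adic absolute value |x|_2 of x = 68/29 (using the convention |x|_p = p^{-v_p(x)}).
|68/29|_2 = 1/4

Step 1 — compute v_2(x) by factoring powers of 2 out of the numerator and denominator: v_2(68/29) = 2. Step 2 — apply |x|_p = p^{-v_p(x)} = 2^{-2} = 1/4.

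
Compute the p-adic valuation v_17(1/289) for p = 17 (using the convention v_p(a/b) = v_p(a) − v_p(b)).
v_17(1/289) = -2

Factor powers of 17 from the numerator and denominator of the reduced fraction: 1 = 17^0 · 1 and 289 = 17^2 · 1. Apply v_p(a/b) = v_p(a) − v_p(b): v_17(1/289) = 0 − 2 = -2.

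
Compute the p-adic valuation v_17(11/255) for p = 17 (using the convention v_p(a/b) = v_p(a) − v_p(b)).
v_17(11/255) = -1

Factor powers of 17 from the numerator and denominator of the reduced fraction: 11 = 17^0 · 11 and 255 = 17^1 · 15. Apply v_p(a/b) = v_p(a) − v_p(b): v_17(11/255) = 0 − 1 = -1.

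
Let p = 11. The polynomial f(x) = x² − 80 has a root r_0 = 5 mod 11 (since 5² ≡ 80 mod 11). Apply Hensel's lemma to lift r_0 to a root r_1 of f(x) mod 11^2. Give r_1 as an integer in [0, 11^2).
r_1 = 71 (mod 121)

Hensel's recurrence: r_{i+1} = r_i − f(r_i)·(f′(r_i))^{-1} mod 11^{i+2}, with f′(x) = 2x. Iterate:
  r_0 = 5 (mod 11)
  r_1 = 71 (mod 121)
Final: r_1 = 71, and one checks f(r_1) ≡ 0 mod 11^2.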